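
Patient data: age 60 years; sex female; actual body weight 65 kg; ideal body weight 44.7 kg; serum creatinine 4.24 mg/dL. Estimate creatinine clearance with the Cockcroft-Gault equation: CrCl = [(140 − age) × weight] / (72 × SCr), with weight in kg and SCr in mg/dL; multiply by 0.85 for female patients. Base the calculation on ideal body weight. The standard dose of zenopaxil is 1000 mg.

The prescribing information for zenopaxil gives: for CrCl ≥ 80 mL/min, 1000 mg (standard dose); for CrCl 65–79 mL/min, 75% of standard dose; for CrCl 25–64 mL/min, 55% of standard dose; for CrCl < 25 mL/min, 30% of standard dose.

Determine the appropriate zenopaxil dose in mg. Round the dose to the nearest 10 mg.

300 mg

CrCl = (140 − 60) × 44.7 / (72 × 4.24) × 0.85 = 3576.0 / 305.28 × 0.85 ≈ 10.0 mL/min
CrCl ≈ 10 mL/min → bracket < 25 mL/min.
30% of 1000 mg = 300 mg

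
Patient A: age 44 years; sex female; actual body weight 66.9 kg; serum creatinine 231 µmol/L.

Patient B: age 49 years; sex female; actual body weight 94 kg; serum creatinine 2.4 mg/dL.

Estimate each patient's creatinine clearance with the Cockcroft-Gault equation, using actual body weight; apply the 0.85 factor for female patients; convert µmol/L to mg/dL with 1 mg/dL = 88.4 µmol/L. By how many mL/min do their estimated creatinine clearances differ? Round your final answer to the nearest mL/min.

13 mL/min

Patient A: SCr = 231 / 88.4 = 2.613 mg/dL
Patient A: CrCl = (140 − 44) × 66.9 / (72 × 2.613) × 0.85 = 6422.4 / 188.14 × 0.85 ≈ 29.0 mL/min
Patient B: CrCl = (140 − 49) × 94 / (72 × 2.4) × 0.85 = 8554.0 / 172.80 × 0.85 ≈ 42.1 mL/min
|29.0 − 42.1| = 13.1 mL/min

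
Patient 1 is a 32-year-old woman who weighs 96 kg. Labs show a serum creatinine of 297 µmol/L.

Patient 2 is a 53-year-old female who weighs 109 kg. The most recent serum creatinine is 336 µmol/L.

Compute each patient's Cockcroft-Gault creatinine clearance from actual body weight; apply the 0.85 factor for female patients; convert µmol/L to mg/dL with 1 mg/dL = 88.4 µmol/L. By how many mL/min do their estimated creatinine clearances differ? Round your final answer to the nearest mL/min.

Patient 1: SCr = 297 / 88.4 = 3.36 mg/dL
Patient 1: CrCl = (140 − 32) × 96 / (72 × 3.36) × 0.85 = 10368.0 / 241.92 × 0.85 ≈ 36.4 mL/min
Patient 2: SCr = 336 / 88.4 = 3.801 mg/dL
Patient 2: CrCl = (140 − 53) × 109 / (72 × 3.801) × 0.85 = 9483.0 / 273.67 × 0.85 ≈ 29.5 mL/min
|36.4 − 29.5| = 6.9 mL/min

7 mL/min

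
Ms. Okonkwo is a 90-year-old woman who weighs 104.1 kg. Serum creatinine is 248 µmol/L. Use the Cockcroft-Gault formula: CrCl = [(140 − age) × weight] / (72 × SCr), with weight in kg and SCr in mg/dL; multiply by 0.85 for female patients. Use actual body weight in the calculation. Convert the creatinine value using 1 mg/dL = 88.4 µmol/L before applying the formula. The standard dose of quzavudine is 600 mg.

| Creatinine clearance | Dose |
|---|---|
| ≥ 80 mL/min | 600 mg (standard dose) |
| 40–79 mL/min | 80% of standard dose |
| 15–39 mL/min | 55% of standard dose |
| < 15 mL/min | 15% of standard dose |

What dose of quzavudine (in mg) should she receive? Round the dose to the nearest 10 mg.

330 mg

SCr = 248 / 88.4 = 2.805 mg/dL
CrCl = (140 − 90) × 104.1 / (72 × 2.805) × 0.85 = 5205.0 / 201.96 × 0.85 ≈ 21.9 mL/min
CrCl ≈ 22 mL/min → bracket 15–39 mL/min.
55% of 600 mg = 330 mg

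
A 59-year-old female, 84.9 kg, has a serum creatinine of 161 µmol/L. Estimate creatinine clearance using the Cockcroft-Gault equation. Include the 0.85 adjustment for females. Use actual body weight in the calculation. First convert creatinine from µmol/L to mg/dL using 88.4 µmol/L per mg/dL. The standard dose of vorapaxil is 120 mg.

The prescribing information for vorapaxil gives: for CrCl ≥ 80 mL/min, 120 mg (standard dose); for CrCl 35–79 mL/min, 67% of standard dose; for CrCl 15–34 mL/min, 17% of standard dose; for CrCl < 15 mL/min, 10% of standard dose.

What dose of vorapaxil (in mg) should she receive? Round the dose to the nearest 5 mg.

80 mg

SCr = 161 / 88.4 = 1.821 mg/dL
CrCl = (140 − 59) × 84.9 / (72 × 1.821) × 0.85 = 6876.9 / 131.11 × 0.85 ≈ 44.6 mL/min
CrCl ≈ 45 mL/min → bracket 35–79 mL/min.
67% of 120 mg = 80.4 mg → 80 mg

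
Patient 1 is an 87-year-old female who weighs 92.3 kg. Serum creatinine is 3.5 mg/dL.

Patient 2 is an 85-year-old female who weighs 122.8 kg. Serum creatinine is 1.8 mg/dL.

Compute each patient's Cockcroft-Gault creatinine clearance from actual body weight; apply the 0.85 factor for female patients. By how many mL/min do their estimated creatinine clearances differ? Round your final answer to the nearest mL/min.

28 mL/min

Patient 1: CrCl = (140 − 87) × 92.3 / (72 × 3.5) × 0.85 = 4891.9 / 252.00 × 0.85 ≈ 16.5 mL/min
Patient 2: CrCl = (140 − 85) × 122.8 / (72 × 1.8) × 0.85 = 6754.0 / 129.60 × 0.85 ≈ 44.3 mL/min
|16.5 − 44.3| = 27.8 mL/min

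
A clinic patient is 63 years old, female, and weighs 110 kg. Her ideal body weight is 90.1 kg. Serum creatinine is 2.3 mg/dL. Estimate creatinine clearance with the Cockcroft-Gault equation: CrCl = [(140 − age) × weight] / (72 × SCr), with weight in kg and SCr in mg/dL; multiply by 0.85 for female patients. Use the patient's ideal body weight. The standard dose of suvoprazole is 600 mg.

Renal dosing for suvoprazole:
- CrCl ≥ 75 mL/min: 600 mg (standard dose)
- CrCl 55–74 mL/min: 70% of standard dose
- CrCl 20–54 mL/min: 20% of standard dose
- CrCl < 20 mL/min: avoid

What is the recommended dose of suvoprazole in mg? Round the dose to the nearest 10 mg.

CrCl = (140 − 63) × 90.1 / (72 × 2.3) × 0.85 = 6937.7 / 165.60 × 0.85 ≈ 35.6 mL/min
CrCl ≈ 36 mL/min → bracket 20–54 mL/min.
20% of 600 mg = 120 mg

120 mg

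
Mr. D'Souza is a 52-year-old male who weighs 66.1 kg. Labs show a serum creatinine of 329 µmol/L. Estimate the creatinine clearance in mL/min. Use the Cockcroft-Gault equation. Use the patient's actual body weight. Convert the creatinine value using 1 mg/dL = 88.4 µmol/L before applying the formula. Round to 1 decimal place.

SCr = 329 / 88.4 = 3.722 mg/dL
CrCl = (140 − 52) × 66.1 / (72 × 3.722) = 5816.8 / 267.98 ≈ 21.7 mL/min

21.7 mL/min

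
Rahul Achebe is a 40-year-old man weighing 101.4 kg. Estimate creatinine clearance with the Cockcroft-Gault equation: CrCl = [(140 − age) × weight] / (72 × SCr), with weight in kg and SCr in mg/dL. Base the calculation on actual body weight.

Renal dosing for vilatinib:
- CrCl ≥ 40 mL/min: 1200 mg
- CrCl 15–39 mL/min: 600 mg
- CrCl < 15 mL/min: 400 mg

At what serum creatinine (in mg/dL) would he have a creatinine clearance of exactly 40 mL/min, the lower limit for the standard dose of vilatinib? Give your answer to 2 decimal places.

Standard dose requires CrCl ≥ 40 mL/min.
Set (140 − 40) × 101.4 / (72 × SCr) = 40
SCr = (140 − 40) × 101.4 / (72 × 40) = 3.521 mg/dL

3.52 mg/dL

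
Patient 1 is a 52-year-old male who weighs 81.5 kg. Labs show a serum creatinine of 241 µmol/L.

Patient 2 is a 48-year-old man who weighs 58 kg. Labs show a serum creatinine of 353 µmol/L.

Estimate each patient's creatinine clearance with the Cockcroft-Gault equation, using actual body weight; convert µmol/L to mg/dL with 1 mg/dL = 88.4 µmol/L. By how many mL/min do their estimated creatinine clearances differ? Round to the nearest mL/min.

Patient 1: SCr = 241 / 88.4 = 2.726 mg/dL
Patient 1: CrCl = (140 − 52) × 81.5 / (72 × 2.726) = 7172.0 / 196.27 ≈ 36.5 mL/min
Patient 2: SCr = 353 / 88.4 = 3.993 mg/dL
Patient 2: CrCl = (140 − 48) × 58 / (72 × 3.993) = 5336.0 / 287.50 ≈ 18.6 mL/min
|36.5 − 18.6| = 17.9 mL/min

18 mL/min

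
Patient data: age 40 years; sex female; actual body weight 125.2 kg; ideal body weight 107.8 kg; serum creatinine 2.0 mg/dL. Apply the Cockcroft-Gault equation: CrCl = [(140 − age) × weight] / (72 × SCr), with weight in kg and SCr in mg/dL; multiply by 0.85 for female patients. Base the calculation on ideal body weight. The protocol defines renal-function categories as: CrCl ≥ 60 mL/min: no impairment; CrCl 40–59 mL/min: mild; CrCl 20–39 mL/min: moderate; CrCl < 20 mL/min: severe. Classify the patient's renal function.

CrCl = (140 − 40) × 107.8 / (72 × 2) × 0.85 = 10780.0 / 144.00 × 0.85 ≈ 63.6 mL/min
64 mL/min falls in the 'no impairment' range.

no impairment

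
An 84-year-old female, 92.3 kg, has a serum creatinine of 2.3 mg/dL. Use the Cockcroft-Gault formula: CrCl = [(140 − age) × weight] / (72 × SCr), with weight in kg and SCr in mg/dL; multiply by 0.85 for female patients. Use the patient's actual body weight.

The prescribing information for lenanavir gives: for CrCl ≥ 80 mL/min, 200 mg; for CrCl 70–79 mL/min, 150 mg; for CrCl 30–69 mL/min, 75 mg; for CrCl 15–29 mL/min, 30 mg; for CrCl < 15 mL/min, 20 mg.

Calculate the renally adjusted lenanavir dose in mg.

CrCl = (140 − 84) × 92.3 / (72 × 2.3) × 0.85 = 5168.8 / 165.60 × 0.85 ≈ 26.5 mL/min
CrCl ≈ 27 mL/min → bracket 15–29 mL/min.
Dose for this bracket: 30 mg.

30 mg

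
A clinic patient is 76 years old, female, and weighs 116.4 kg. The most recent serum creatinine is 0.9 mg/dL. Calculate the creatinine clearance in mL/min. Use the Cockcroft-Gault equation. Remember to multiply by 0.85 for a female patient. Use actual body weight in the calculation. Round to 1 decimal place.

97.7 mL/min

CrCl = (140 − 76) × 116.4 / (72 × 0.9) × 0.85 = 7449.6 / 64.80 × 0.85 ≈ 97.7 mL/min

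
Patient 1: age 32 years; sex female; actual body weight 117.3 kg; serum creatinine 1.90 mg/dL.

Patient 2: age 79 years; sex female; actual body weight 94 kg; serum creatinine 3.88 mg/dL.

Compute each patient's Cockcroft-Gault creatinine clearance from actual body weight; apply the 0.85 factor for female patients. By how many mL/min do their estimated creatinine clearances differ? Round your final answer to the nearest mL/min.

61 mL/min

Patient 1: CrCl = (140 − 32) × 117.3 / (72 × 1.9) × 0.85 = 12668.4 / 136.80 × 0.85 ≈ 78.7 mL/min
Patient 2: CrCl = (140 − 79) × 94 / (72 × 3.88) × 0.85 = 5734.0 / 279.36 × 0.85 ≈ 17.4 mL/min
|78.7 − 17.4| = 61.3 mL/min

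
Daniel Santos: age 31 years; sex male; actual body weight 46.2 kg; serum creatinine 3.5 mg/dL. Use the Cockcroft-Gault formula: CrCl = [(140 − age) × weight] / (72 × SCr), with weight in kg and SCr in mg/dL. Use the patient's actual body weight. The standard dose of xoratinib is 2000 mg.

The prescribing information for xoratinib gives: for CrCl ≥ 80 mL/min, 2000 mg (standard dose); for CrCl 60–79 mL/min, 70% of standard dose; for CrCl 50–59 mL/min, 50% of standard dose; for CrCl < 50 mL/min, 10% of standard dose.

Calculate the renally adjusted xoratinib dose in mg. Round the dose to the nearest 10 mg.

CrCl = (140 − 31) × 46.2 / (72 × 3.5) = 5035.8 / 252.00 ≈ 20.0 mL/min
CrCl ≈ 20 mL/min → bracket < 50 mL/min.
10% of 2000 mg = 200 mg

200 mg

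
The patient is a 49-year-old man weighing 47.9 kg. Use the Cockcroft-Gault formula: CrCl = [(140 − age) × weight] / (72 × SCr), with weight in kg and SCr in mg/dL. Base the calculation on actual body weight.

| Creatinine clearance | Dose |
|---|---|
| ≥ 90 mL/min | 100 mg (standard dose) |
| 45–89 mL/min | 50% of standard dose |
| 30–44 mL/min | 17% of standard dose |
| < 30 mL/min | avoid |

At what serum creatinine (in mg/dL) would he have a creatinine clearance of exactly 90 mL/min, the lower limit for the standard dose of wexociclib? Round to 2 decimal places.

0.67 mg/dL

Standard dose requires CrCl ≥ 90 mL/min.
Set (140 − 49) × 47.9 / (72 × SCr) = 90
SCr = (140 − 49) × 47.9 / (72 × 90) = 0.673 mg/dL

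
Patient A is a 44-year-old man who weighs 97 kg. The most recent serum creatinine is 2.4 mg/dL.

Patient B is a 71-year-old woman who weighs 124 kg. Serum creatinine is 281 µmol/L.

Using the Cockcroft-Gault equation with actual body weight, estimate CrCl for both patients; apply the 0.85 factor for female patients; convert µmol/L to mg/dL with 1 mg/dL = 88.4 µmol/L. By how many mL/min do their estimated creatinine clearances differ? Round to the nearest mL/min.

Patient A: CrCl = (140 − 44) × 97 / (72 × 2.4) = 9312.0 / 172.80 ≈ 53.9 mL/min
Patient B: SCr = 281 / 88.4 = 3.179 mg/dL
Patient B: CrCl = (140 − 71) × 124 / (72 × 3.179) × 0.85 = 8556.0 / 228.89 × 0.85 ≈ 31.8 mL/min
|53.9 − 31.8| = 22.1 mL/min

22 mL/min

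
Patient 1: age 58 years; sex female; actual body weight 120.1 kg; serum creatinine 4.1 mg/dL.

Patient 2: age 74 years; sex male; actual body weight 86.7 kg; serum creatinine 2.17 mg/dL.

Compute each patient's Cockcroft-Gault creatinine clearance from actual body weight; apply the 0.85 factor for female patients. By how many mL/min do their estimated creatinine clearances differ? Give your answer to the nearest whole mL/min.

8 mL/min

Patient 1: CrCl = (140 − 58) × 120.1 / (72 × 4.1) × 0.85 = 9848.2 / 295.20 × 0.85 ≈ 28.4 mL/min
Patient 2: CrCl = (140 − 74) × 86.7 / (72 × 2.17) = 5722.2 / 156.24 ≈ 36.6 mL/min
|28.4 − 36.6| = 8.2 mL/min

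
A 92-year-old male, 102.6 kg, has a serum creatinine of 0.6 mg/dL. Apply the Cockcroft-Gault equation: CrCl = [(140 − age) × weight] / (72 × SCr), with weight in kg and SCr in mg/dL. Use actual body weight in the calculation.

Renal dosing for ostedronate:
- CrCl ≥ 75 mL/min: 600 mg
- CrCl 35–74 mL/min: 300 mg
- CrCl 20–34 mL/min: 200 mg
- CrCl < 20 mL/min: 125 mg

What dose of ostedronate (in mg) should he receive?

CrCl = (140 − 92) × 102.6 / (72 × 0.6) = 4924.8 / 43.20 ≈ 114.0 mL/min
CrCl ≈ 114 mL/min → bracket ≥ 75 mL/min.
Dose for this bracket: 600 mg.

600 mg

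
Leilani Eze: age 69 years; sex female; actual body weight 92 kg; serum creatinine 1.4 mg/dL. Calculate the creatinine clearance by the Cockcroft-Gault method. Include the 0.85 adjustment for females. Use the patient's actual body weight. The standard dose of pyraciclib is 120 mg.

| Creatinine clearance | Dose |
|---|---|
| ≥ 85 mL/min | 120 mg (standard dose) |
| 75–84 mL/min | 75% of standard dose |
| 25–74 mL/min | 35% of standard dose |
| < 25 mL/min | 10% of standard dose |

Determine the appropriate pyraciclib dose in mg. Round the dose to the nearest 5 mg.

40 mg

CrCl = (140 − 69) × 92 / (72 × 1.4) × 0.85 = 6532.0 / 100.80 × 0.85 ≈ 55.1 mL/min
CrCl ≈ 55 mL/min → bracket 25–74 mL/min.
35% of 120 mg = 42 mg → 40 mg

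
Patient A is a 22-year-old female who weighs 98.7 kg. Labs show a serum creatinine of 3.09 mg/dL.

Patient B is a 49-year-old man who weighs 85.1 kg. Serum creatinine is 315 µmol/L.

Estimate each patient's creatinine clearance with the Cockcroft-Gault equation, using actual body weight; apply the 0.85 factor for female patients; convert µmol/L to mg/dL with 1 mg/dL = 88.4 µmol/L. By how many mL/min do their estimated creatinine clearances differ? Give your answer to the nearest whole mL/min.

Patient A: CrCl = (140 − 22) × 98.7 / (72 × 3.09) × 0.85 = 11646.6 / 222.48 × 0.85 ≈ 44.5 mL/min
Patient B: SCr = 315 / 88.4 = 3.563 mg/dL
Patient B: CrCl = (140 − 49) × 85.1 / (72 × 3.563) = 7744.1 / 256.54 ≈ 30.2 mL/min
|44.5 − 30.2| = 14.3 mL/min

14 mL/min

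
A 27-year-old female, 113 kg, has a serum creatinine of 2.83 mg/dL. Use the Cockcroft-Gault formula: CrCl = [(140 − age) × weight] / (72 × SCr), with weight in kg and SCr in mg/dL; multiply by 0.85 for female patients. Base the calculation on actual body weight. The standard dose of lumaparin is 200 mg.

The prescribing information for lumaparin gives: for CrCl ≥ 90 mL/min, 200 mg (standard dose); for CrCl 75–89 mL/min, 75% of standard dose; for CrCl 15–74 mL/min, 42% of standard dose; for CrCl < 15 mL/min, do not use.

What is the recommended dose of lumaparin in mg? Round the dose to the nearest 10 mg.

80 mg

CrCl = (140 − 27) × 113 / (72 × 2.83) × 0.85 = 12769.0 / 203.76 × 0.85 ≈ 53.3 mL/min
CrCl ≈ 53 mL/min → bracket 15–74 mL/min.
42% of 200 mg = 84 mg → 80 mg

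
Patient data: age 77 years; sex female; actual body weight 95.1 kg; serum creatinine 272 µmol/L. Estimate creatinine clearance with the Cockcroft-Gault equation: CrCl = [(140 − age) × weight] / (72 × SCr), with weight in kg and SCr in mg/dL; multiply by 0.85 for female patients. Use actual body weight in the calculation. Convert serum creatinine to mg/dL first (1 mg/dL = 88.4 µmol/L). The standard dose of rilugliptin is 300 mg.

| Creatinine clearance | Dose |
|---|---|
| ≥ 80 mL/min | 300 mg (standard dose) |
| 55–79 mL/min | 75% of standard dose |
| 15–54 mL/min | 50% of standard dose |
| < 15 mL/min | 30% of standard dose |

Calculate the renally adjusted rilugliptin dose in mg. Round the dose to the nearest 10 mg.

150 mg

SCr = 272 / 88.4 = 3.077 mg/dL
CrCl = (140 − 77) × 95.1 / (72 × 3.077) × 0.85 = 5991.3 / 221.54 × 0.85 ≈ 23.0 mL/min
CrCl ≈ 23 mL/min → bracket 15–54 mL/min.
50% of 300 mg = 150 mg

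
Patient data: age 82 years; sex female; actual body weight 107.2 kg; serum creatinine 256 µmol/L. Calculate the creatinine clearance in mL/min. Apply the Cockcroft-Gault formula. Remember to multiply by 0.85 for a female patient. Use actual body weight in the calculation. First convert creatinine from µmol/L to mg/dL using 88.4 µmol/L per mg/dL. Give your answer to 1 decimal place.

SCr = 256 / 88.4 = 2.896 mg/dL
CrCl = (140 − 82) × 107.2 / (72 × 2.896) × 0.85 = 6217.6 / 208.51 × 0.85 ≈ 25.3 mL/min

25.3 mL/min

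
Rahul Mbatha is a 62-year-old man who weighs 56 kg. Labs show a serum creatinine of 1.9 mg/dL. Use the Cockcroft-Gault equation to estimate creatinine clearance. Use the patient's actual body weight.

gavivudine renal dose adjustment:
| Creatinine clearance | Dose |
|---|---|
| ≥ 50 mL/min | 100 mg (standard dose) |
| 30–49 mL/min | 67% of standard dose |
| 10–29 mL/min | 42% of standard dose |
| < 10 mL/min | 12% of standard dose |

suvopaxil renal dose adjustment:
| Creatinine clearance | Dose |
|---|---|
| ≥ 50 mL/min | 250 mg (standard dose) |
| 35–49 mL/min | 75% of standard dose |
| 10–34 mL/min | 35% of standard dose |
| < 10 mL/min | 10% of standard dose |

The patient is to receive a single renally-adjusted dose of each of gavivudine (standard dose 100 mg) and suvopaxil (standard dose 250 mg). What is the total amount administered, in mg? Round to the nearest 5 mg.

155 mg

CrCl = (140 − 62) × 56 / (72 × 1.9) = 4368.0 / 136.80 ≈ 31.9 mL/min
CrCl ≈ 32 mL/min.
gavivudine: 30–49 mL/min → 67% of 100 mg = 67 mg.
suvopaxil: 10–34 mL/min → 35% of 250 mg = 87.5 mg.
Total = 67 + 87.5 = 154.5 mg.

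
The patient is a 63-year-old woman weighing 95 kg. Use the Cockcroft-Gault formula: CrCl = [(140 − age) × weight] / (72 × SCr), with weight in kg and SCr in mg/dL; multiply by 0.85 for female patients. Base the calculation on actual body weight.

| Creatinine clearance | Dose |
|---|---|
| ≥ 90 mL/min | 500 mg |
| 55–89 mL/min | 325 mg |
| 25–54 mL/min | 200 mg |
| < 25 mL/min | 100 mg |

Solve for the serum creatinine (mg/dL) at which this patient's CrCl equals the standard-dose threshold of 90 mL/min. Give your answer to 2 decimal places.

0.96 mg/dL

Standard dose requires CrCl ≥ 90 mL/min.
Set (140 − 63) × 95 × 0.85 / (72 × SCr) = 90
SCr = (140 − 63) × 95 × 0.85 / (72 × 90) = 0.960 mg/dL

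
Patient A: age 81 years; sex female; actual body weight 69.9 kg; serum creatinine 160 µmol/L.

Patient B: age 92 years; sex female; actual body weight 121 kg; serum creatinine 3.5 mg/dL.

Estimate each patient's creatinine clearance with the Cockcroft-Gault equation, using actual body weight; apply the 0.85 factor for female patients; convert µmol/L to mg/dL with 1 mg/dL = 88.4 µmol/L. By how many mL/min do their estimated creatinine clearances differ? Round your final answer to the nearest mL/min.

Patient A: SCr = 160 / 88.4 = 1.81 mg/dL
Patient A: CrCl = (140 − 81) × 69.9 / (72 × 1.81) × 0.85 = 4124.1 / 130.32 × 0.85 ≈ 26.9 mL/min
Patient B: CrCl = (140 − 92) × 121 / (72 × 3.5) × 0.85 = 5808.0 / 252.00 × 0.85 ≈ 19.6 mL/min
|26.9 − 19.6| = 7.3 mL/min

7 mL/min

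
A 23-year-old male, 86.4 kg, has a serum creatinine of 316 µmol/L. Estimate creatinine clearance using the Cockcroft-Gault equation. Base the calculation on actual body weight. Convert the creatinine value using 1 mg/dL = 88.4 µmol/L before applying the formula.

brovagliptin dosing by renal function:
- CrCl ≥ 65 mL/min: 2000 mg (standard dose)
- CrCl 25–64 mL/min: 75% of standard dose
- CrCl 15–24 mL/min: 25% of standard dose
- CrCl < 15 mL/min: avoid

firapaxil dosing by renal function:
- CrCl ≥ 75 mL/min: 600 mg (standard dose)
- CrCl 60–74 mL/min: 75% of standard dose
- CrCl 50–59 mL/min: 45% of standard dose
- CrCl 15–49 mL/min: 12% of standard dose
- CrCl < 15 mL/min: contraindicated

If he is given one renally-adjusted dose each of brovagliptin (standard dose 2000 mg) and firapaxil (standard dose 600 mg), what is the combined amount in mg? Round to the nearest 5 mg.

SCr = 316 / 88.4 = 3.575 mg/dL
CrCl = (140 − 23) × 86.4 / (72 × 3.575) = 10108.8 / 257.40 ≈ 39.3 mL/min
CrCl ≈ 39 mL/min.
brovagliptin: 25–64 mL/min → 75% of 2000 mg = 1500 mg.
firapaxil: 15–49 mL/min → 12% of 600 mg = 72 mg.
Total = 1500 + 72 = 1572 mg.

1570 mg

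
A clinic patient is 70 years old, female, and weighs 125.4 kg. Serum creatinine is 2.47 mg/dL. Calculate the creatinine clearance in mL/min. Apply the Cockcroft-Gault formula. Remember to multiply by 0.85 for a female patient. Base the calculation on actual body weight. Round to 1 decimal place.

CrCl = (140 − 70) × 125.4 / (72 × 2.47) × 0.85 = 8778.0 / 177.84 × 0.85 ≈ 42.0 mL/min

42.0 mL/min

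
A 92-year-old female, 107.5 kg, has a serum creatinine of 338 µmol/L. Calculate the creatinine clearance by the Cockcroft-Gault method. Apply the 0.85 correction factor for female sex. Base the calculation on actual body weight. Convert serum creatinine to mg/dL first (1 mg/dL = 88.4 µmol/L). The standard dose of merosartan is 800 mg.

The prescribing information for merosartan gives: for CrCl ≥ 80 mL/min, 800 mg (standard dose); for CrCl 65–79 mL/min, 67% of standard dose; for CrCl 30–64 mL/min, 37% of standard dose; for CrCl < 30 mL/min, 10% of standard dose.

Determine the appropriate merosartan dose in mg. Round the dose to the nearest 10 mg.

SCr = 338 / 88.4 = 3.824 mg/dL
CrCl = (140 − 92) × 107.5 / (72 × 3.824) × 0.85 = 5160.0 / 275.33 × 0.85 ≈ 15.9 mL/min
CrCl ≈ 16 mL/min → bracket < 30 mL/min.
10% of 800 mg = 80 mg

80 mg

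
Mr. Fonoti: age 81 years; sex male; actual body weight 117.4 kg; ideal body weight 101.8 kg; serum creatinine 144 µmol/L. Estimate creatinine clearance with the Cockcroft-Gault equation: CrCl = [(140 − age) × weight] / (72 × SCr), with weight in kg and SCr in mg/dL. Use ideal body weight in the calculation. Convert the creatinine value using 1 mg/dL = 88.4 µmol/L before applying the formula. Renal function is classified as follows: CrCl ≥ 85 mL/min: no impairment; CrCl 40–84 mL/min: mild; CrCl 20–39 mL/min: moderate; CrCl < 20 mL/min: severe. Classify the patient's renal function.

mild

SCr = 144 / 88.4 = 1.629 mg/dL
CrCl = (140 − 81) × 101.8 / (72 × 1.629) = 6006.2 / 117.29 ≈ 51.2 mL/min
51 mL/min falls in the 'mild' range.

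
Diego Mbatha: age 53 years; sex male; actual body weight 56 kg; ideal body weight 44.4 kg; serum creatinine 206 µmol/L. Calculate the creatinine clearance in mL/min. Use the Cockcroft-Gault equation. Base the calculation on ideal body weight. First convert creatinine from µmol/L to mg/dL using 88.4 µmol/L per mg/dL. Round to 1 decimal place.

SCr = 206 / 88.4 = 2.33 mg/dL
CrCl = (140 − 53) × 44.4 / (72 × 2.33) = 3862.8 / 167.76 ≈ 23.0 mL/min

23.0 mL/min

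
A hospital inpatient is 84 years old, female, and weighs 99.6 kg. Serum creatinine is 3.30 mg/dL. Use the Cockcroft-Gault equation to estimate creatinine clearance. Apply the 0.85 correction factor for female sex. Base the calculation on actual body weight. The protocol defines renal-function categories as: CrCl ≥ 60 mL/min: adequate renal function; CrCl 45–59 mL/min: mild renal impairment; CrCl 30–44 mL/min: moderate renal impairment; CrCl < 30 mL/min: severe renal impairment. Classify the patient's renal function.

severe renal impairment

CrCl = (140 − 84) × 99.6 / (72 × 3.3) × 0.85 = 5577.6 / 237.60 × 0.85 ≈ 20.0 mL/min
20 mL/min falls in the 'severe renal impairment' range.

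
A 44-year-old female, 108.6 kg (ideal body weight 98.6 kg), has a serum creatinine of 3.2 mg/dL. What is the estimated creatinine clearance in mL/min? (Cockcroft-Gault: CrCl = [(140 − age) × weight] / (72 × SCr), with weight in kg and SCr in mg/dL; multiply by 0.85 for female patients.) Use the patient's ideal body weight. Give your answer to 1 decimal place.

34.9 mL/min

CrCl = (140 − 44) × 98.6 / (72 × 3.2) × 0.85 = 9465.6 / 230.40 × 0.85 ≈ 34.9 mL/min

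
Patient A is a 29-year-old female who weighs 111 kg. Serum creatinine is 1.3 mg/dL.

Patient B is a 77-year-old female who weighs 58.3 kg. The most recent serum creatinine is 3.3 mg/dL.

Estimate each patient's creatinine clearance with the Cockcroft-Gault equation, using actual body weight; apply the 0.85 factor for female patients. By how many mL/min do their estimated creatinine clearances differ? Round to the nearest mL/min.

99 mL/min

Patient A: CrCl = (140 − 29) × 111 / (72 × 1.3) × 0.85 = 12321.0 / 93.60 × 0.85 ≈ 111.9 mL/min
Patient B: CrCl = (140 − 77) × 58.3 / (72 × 3.3) × 0.85 = 3672.9 / 237.60 × 0.85 ≈ 13.1 mL/min
|111.9 − 13.1| = 98.8 mL/min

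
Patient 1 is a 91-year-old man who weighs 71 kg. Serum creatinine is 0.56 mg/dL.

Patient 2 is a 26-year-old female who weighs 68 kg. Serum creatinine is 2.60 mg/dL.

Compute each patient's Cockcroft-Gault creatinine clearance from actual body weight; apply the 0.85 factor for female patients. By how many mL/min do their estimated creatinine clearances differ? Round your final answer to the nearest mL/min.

Patient 1: CrCl = (140 − 91) × 71 / (72 × 0.56) = 3479.0 / 40.32 ≈ 86.3 mL/min
Patient 2: CrCl = (140 − 26) × 68 / (72 × 2.6) × 0.85 = 7752.0 / 187.20 × 0.85 ≈ 35.2 mL/min
|86.3 − 35.2| = 51.1 mL/min

51 mL/min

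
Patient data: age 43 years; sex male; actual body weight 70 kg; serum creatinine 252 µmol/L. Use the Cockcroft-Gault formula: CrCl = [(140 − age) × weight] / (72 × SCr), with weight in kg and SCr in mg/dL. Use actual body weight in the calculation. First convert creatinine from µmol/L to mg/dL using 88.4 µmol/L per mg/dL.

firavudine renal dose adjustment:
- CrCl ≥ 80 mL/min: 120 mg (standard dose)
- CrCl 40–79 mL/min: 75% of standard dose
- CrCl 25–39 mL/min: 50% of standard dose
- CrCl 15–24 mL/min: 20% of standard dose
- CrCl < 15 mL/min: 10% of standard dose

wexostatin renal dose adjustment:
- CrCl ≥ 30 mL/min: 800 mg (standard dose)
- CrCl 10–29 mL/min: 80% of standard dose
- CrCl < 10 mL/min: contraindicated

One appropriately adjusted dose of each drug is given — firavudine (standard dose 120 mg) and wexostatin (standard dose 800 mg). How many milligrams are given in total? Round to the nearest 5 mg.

SCr = 252 / 88.4 = 2.851 mg/dL
CrCl = (140 − 43) × 70 / (72 × 2.851) = 6790.0 / 205.27 ≈ 33.1 mL/min
CrCl ≈ 33 mL/min.
firavudine: 25–39 mL/min → 50% of 120 mg = 60 mg.
wexostatin: ≥ 30 mL/min → 100% of 800 mg = 800 mg.
Total = 60 + 800 = 860 mg.

860 mg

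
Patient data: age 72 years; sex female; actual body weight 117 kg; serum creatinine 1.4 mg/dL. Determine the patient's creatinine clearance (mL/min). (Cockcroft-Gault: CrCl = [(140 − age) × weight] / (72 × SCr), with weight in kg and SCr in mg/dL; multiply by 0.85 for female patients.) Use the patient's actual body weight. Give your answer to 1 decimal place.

67.1 mL/min

CrCl = (140 − 72) × 117 / (72 × 1.4) × 0.85 = 7956.0 / 100.80 × 0.85 ≈ 67.1 mL/min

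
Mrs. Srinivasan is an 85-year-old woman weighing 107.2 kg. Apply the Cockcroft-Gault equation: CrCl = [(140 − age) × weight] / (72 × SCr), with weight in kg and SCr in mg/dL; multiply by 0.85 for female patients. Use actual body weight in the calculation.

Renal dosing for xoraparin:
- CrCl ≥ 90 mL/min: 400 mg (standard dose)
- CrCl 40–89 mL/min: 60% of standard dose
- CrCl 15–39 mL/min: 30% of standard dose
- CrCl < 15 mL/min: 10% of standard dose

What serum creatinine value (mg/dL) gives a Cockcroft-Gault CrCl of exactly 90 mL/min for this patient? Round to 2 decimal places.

0.77 mg/dL

Standard dose requires CrCl ≥ 90 mL/min.
Set (140 − 85) × 107.2 × 0.85 / (72 × SCr) = 90
SCr = (140 − 85) × 107.2 × 0.85 / (72 × 90) = 0.773 mg/dL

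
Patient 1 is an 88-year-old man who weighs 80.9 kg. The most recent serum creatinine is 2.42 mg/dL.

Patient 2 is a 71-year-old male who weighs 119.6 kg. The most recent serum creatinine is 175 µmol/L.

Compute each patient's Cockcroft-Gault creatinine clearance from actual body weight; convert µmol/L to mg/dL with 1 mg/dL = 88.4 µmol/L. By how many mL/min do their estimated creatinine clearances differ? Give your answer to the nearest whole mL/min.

Patient 1: CrCl = (140 − 88) × 80.9 / (72 × 2.42) = 4206.8 / 174.24 ≈ 24.1 mL/min
Patient 2: SCr = 175 / 88.4 = 1.98 mg/dL
Patient 2: CrCl = (140 − 71) × 119.6 / (72 × 1.98) = 8252.4 / 142.56 ≈ 57.9 mL/min
|24.1 − 57.9| = 33.8 mL/min

34 mL/min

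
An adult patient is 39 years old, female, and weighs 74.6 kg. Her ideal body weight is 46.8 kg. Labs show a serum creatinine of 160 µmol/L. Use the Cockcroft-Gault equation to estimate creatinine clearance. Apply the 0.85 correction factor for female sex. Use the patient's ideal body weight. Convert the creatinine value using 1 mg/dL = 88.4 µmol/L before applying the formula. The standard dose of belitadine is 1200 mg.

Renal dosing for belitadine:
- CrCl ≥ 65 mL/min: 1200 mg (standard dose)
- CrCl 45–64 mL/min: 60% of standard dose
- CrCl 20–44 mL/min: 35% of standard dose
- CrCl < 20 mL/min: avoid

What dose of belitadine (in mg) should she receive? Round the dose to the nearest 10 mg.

SCr = 160 / 88.4 = 1.81 mg/dL
CrCl = (140 − 39) × 46.8 / (72 × 1.81) × 0.85 = 4726.8 / 130.32 × 0.85 ≈ 30.8 mL/min
CrCl ≈ 31 mL/min → bracket 20–44 mL/min.
35% of 1200 mg = 420 mg

420 mg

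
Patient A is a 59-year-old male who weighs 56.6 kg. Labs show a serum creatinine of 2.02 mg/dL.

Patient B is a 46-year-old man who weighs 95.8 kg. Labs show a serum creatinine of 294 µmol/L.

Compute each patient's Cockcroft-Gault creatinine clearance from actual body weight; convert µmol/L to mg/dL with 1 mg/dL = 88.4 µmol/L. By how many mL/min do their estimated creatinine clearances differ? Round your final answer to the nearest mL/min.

Patient A: CrCl = (140 − 59) × 56.6 / (72 × 2.02) = 4584.6 / 145.44 ≈ 31.5 mL/min
Patient B: SCr = 294 / 88.4 = 3.326 mg/dL
Patient B: CrCl = (140 − 46) × 95.8 / (72 × 3.326) = 9005.2 / 239.47 ≈ 37.6 mL/min
|31.5 − 37.6| = 6.1 mL/min

6 mL/min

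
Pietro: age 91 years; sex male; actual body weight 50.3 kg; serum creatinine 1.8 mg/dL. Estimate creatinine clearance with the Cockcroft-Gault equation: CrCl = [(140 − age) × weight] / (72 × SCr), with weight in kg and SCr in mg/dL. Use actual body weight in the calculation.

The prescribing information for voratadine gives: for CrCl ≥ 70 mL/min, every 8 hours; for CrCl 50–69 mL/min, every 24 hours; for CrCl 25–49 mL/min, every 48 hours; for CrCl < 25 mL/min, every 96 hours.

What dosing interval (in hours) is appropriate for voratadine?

CrCl = (140 − 91) × 50.3 / (72 × 1.8) = 2464.7 / 129.60 ≈ 19.0 mL/min
CrCl ≈ 19 mL/min → bracket < 25 mL/min → every 96 hours.

every 96 hours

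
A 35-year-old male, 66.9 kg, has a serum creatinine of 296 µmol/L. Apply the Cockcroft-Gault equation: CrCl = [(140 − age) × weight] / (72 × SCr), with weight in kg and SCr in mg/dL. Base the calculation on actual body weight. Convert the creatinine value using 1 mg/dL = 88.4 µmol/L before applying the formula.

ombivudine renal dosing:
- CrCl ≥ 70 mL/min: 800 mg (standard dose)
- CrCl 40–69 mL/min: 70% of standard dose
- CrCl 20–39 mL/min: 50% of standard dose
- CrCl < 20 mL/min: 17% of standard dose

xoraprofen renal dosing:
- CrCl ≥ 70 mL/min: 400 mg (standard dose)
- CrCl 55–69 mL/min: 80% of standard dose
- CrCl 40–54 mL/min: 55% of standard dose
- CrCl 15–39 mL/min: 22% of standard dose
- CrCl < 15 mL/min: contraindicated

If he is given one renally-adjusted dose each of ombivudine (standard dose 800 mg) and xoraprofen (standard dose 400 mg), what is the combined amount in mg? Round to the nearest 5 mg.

490 mg

SCr = 296 / 88.4 = 3.348 mg/dL
CrCl = (140 − 35) × 66.9 / (72 × 3.348) = 7024.5 / 241.06 ≈ 29.1 mL/min
CrCl ≈ 29 mL/min.
ombivudine: 20–39 mL/min → 50% of 800 mg = 400 mg.
xoraprofen: 15–39 mL/min → 22% of 400 mg = 88 mg.
Total = 400 + 88 = 488 mg.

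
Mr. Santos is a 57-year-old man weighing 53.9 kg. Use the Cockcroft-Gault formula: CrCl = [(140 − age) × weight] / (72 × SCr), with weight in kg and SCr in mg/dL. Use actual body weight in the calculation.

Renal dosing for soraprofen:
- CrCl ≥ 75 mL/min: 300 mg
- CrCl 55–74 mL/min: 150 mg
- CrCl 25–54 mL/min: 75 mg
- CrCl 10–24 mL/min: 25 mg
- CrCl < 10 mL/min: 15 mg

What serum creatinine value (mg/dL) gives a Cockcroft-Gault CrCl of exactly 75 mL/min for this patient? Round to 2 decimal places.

Standard dose requires CrCl ≥ 75 mL/min.
Set (140 − 57) × 53.9 / (72 × SCr) = 75
SCr = (140 − 57) × 53.9 / (72 × 75) = 0.828 mg/dL

0.83 mg/dL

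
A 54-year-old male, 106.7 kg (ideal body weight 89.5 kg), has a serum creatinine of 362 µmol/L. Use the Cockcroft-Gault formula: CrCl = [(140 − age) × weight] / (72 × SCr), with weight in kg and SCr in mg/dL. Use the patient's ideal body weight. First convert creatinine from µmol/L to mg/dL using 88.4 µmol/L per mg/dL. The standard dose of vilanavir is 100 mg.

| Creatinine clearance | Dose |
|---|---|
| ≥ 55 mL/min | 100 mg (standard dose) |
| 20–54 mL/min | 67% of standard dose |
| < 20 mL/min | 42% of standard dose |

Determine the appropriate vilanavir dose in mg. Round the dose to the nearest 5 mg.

65 mg

SCr = 362 / 88.4 = 4.095 mg/dL
CrCl = (140 − 54) × 89.5 / (72 × 4.095) = 7697.0 / 294.84 ≈ 26.1 mL/min
CrCl ≈ 26 mL/min → bracket 20–54 mL/min.
67% of 100 mg = 67 mg → 65 mg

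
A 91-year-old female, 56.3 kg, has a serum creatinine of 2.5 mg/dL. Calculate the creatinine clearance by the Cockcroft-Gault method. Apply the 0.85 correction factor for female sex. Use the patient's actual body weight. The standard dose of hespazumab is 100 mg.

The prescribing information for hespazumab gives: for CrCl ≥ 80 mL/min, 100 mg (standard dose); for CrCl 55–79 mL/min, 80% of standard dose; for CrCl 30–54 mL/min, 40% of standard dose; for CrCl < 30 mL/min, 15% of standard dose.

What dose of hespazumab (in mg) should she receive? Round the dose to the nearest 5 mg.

CrCl = (140 − 91) × 56.3 / (72 × 2.5) × 0.85 = 2758.7 / 180.00 × 0.85 ≈ 13.0 mL/min
CrCl ≈ 13 mL/min → bracket < 30 mL/min.
15% of 100 mg = 15 mg

15 mg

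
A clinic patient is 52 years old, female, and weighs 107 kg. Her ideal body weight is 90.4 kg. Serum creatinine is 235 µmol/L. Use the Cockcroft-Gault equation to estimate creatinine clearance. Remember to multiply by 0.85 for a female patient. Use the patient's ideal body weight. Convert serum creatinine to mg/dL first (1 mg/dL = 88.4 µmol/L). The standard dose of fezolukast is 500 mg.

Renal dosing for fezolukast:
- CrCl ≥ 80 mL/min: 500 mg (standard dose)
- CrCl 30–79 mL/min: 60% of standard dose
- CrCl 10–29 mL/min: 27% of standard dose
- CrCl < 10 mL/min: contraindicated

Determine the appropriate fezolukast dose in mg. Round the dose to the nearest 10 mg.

SCr = 235 / 88.4 = 2.658 mg/dL
CrCl = (140 − 52) × 90.4 / (72 × 2.658) × 0.85 = 7955.2 / 191.38 × 0.85 ≈ 35.3 mL/min
CrCl ≈ 35 mL/min → bracket 30–79 mL/min.
60% of 500 mg = 300 mg

300 mg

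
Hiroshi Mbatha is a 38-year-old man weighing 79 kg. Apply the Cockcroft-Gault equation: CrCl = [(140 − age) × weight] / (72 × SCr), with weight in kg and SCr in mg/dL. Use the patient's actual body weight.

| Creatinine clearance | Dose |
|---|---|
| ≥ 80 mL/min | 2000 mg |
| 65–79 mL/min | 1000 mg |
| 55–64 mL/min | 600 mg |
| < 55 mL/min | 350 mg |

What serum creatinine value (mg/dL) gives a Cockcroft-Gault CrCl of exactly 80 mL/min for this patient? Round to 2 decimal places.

Standard dose requires CrCl ≥ 80 mL/min.
Set (140 − 38) × 79 / (72 × SCr) = 80
SCr = (140 − 38) × 79 / (72 × 80) = 1.399 mg/dL

1.40 mg/dL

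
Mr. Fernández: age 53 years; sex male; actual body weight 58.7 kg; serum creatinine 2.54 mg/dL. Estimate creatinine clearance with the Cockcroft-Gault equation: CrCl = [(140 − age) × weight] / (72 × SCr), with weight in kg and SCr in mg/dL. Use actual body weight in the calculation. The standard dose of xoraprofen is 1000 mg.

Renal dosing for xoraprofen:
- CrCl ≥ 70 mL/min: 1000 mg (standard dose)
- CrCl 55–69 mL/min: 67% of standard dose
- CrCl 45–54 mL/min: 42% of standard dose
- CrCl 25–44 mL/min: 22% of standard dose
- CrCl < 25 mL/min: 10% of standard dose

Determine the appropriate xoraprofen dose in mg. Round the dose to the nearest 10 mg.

220 mg

CrCl = (140 − 53) × 58.7 / (72 × 2.54) = 5106.9 / 182.88 ≈ 27.9 mL/min
CrCl ≈ 28 mL/min → bracket 25–44 mL/min.
22% of 1000 mg = 220 mg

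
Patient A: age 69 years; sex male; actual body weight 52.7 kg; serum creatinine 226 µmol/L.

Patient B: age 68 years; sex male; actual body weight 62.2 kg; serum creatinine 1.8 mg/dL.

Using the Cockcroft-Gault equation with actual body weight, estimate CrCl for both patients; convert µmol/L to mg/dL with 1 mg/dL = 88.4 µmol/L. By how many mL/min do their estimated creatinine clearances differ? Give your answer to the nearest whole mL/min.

Patient A: SCr = 226 / 88.4 = 2.557 mg/dL
Patient A: CrCl = (140 − 69) × 52.7 / (72 × 2.557) = 3741.7 / 184.10 ≈ 20.3 mL/min
Patient B: CrCl = (140 − 68) × 62.2 / (72 × 1.8) = 4478.4 / 129.60 ≈ 34.6 mL/min
|20.3 − 34.6| = 14.3 mL/min

14 mL/min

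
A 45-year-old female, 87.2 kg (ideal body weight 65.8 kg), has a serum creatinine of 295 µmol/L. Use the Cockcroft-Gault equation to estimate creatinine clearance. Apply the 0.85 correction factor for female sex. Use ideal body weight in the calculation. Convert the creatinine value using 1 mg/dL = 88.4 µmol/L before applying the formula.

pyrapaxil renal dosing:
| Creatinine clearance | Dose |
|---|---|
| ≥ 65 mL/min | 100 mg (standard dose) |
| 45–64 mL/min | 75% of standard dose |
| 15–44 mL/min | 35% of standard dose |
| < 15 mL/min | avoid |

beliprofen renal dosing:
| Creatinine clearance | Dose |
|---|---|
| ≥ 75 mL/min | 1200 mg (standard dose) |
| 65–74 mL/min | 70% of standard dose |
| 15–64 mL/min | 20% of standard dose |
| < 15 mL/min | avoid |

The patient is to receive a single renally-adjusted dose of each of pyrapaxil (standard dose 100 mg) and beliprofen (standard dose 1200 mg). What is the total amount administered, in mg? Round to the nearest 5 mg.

SCr = 295 / 88.4 = 3.337 mg/dL
CrCl = (140 − 45) × 65.8 / (72 × 3.337) × 0.85 = 6251.0 / 240.26 × 0.85 ≈ 22.1 mL/min
CrCl ≈ 22 mL/min.
pyrapaxil: 15–44 mL/min → 35% of 100 mg = 35 mg.
beliprofen: 15–64 mL/min → 20% of 1200 mg = 240 mg.
Total = 35 + 240 = 275 mg.

275 mg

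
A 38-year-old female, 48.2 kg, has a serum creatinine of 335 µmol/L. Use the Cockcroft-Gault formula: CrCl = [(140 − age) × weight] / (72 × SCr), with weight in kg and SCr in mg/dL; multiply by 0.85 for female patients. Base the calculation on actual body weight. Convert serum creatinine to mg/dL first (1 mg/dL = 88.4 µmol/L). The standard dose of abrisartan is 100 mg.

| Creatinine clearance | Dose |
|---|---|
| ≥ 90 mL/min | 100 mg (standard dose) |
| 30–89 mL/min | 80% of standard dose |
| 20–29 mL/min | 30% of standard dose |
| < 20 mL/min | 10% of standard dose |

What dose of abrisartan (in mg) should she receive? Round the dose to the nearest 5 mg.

SCr = 335 / 88.4 = 3.79 mg/dL
CrCl = (140 − 38) × 48.2 / (72 × 3.79) × 0.85 = 4916.4 / 272.88 × 0.85 ≈ 15.3 mL/min
CrCl ≈ 15 mL/min → bracket < 20 mL/min.
10% of 100 mg = 10 mg

10 mg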